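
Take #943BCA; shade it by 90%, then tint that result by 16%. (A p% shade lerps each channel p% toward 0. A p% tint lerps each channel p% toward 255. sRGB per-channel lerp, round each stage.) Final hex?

#352E3A

#943BCA is rgb(148, 59, 202).
Lerp each channel 90% toward 0:
  R: 148 − 133.2 = 14.8 → 15
  G: 59 + 0.9×(0−59) = 59 − 53.1 = 5.9 → 6
  B: 202 + 0.9×(0−202) = 202 − 181.8 = 20.2 → 20
After the shade: rgb(15, 6, 20) = #0F0614.
Lerp each channel 16% toward 255:
  R: 15 + 38.4 = 53.4 → 53
  G: 6 + 39.84 = 45.84 → 46
  B: 20 + 0.16×(255−20) = 20 + 37.6 = 57.6 → 58
rgb(53, 46, 58) = #352E3A.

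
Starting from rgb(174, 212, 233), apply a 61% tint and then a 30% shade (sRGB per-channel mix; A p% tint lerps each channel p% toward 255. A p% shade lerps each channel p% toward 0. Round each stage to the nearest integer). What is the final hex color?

#9CA7AC

A 61% tint moves each channel 61% toward 255:
  R: 174 + 0.61×(255−174) = 174 + 49.41 = 223.41 → 223
  G: 212 + 0.61×(255−212) = 212 + 26.23 = 238.23 → 238
  B: 233 + 13.42 = 246.42 → 246
After the tint: rgb(223, 238, 246) = #DFEEF6.
Lerp each channel 30% toward 0:
  R: 223 + 0.3×(0−223) = 223 − 66.9 = 156.1 → 156
  G: 238 + 0.3×(0−238) = 238 − 71.4 = 166.6 → 167
  B: 246 + 0.3×(0−246) = 246 − 73.8 = 172.2 → 172
rgb(156, 167, 172) = #9CA7AC.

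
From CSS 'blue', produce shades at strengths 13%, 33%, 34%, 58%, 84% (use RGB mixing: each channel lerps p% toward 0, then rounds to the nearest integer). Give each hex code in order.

CSS blue is rgb(0, 0, 255).
13%: (0→0, 0→0, 255 − 33.15 = 221.85→222) → #0000de
33%: (0→0, 0→0, 255 − 84.15 = 170.85→171) → #0000ab
34%: (0→0, 0→0, 255 − 86.7 = 168.3→168) → #0000a8
58%: (0→0, 0→0, 255 − 147.9 = 107.1→107) → #00006b
84%: (0→0, 0→0, 255 − 214.2 = 40.8→41) → #000029

#0000de, #0000ab, #0000a8, #00006b, #000029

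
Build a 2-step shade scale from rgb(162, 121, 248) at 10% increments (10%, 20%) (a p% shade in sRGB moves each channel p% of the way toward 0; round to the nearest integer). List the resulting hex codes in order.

#926DDF, #8261C6

10%: (162 − 16.2 = 145.8→146, 121 − 12.1 = 108.9→109, 248 − 24.8 = 223.2→223) → #926DDF
20%: (162 − 32.4 = 129.6→130, 121 − 24.2 = 96.8→97, 248 − 49.6 = 198.4→198) → #8261C6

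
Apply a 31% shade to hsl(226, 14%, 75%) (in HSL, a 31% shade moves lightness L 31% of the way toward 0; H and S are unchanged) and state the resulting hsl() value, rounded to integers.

hsl(226, 14%, 52%)

L moves 31% from 75 toward 0: 75 − 23.25 = 51.75 → 52.
H and S are unchanged.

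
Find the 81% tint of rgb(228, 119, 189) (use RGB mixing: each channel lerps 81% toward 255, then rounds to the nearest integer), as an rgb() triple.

Lerp each channel 81% toward 255:
  R: 228 + 21.87 = 249.87 → 250
  G: 119 + 0.81×(255−119) = 119 + 110.16 = 229.16 → 229
  B: 189 + 0.81×(255−189) = 189 + 53.46 = 242.46 → 242

rgb(250, 229, 242)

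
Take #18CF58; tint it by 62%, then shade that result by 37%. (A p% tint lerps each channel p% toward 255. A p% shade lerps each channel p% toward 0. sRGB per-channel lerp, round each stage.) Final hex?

#18CF58 is rgb(24, 207, 88).
Per channel, c → c + 0.62(255 − c):
  R: 24 + 0.62×(255−24) = 24 + 143.22 = 167.22 → 167
  G: 207 + 0.62×(255−207) = 207 + 29.76 = 236.76 → 237
  B: 88 + 0.62×(255−88) = 88 + 103.54 = 191.54 → 192
After the tint: rgb(167, 237, 192) = #A7EDC0.
A 37% shade moves each channel 37% toward 0:
  R: 167 + 0.37×(0−167) = 167 − 61.79 = 105.21 → 105
  G: 237 − 87.69 = 149.31 → 149
  B: 192 + 0.37×(0−192) = 192 − 71.04 = 120.96 → 121
rgb(105, 149, 121) = #699579.

#699579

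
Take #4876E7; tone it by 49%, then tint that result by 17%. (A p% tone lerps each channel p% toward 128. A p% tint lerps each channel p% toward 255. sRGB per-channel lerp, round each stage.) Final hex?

#4876E7 is rgb(72, 118, 231).
A 49% tone moves each channel 49% toward 128:
  R: 72 + 0.49×(128−72) = 72 + 27.44 = 99.44 → 99
  G: 118 + 4.9 = 122.9 → 123
  B: 231 + 0.49×(128−231) = 231 − 50.47 = 180.53 → 181
After the tone: rgb(99, 123, 181) = #637BB5.
Per channel, c → c + 0.17(255 − c):
  R: 99 + 0.17×(255−99) = 99 + 26.52 = 125.52 → 126
  G: 123 + 0.17×(255−123) = 123 + 22.44 = 145.44 → 145
  B: 181 + 0.17×(255−181) = 181 + 12.58 = 193.58 → 194
rgb(126, 145, 194) = #7E91C2.

#7E91C2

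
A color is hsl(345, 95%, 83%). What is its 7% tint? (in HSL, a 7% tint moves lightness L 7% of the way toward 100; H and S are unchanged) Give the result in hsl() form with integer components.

hsl(345, 95%, 84%)

L moves 7% from 83 toward 100: 83 + 1.19 = 84.19 → 84.
H and S are unchanged.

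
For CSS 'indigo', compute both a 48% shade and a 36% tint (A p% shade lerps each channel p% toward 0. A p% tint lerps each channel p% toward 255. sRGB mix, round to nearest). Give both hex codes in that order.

CSS indigo is rgb(75, 0, 130).
48% shade:
  R: 75 + 0.48×(0−75) = 75 − 36 = 39 → 39
  G: 0 + 0 = 0 → 0
  B: 130 + 0.48×(0−130) = 130 − 62.4 = 67.6 → 68
  → #270044
36% tint:
  R: 75 + 64.8 = 139.8 → 140
  G: 0 + 91.8 = 91.8 → 92
  B: 130 + 45 = 175 → 175
  → #8C5CAF

#270044, #8C5CAF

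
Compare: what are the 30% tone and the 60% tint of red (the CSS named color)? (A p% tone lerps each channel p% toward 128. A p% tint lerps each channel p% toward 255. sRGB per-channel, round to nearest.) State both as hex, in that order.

CSS red is rgb(255, 0, 0).
30% tone:
  R: 255 + 0.3×(128−255) = 255 − 38.1 = 216.9 → 217
  G: 0 + 38.4 = 38.4 → 38
  B: 0 + 0.3×(128−0) = 0 + 38.4 = 38.4 → 38
  → #D92626
60% tint:
  R: 255 + 0 = 255 → 255
  G: 0 + 153 = 153 → 153
  B: 0 + 0.6×(255−0) = 0 + 153 = 153 → 153
  → #FF9999

#D92626, #FF9999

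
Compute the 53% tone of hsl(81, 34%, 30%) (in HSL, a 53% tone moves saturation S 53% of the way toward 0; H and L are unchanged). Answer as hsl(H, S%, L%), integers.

S moves 53% from 34 toward 0: 34 − 18.02 = 15.98 → 16.
H and L are unchanged.

hsl(81, 16%, 30%)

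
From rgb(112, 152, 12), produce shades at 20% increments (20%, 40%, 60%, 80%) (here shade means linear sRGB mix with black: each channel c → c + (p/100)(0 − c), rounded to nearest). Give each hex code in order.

20%: (112 − 22.4 = 89.6→90, 152 − 30.4 = 121.6→122, 12 − 2.4 = 9.6→10) → #5a7a0a
40%: (112 − 44.8 = 67.2→67, 152 − 60.8 = 91.2→91, 12 − 4.8 = 7.2→7) → #435b07
60%: (112 − 67.2 = 44.8→45, 152 − 91.2 = 60.8→61, 12 − 7.2 = 4.8→5) → #2d3d05
80%: (112 − 89.6 = 22.4→22, 152 − 121.6 = 30.4→30, 12 − 9.6 = 2.4→2) → #161e02

#5a7a0a, #435b07, #2d3d05, #161e02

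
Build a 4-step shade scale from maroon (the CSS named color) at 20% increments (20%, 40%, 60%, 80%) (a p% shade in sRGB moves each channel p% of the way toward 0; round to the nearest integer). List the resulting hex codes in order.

#660000, #4d0000, #330000, #1a0000

CSS maroon is rgb(128, 0, 0).
20%: (128 − 25.6 = 102.4→102, 0→0, 0→0) → #660000
40%: (128 − 51.2 = 76.8→77, 0→0, 0→0) → #4d0000
60%: (128 − 76.8 = 51.2→51, 0→0, 0→0) → #330000
80%: (128 − 102.4 = 25.6→26, 0→0, 0→0) → #1a0000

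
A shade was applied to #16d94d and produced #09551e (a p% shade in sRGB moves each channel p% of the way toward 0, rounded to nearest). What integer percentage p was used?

61%

#16d94d is rgb(22, 217, 77); #09551e is rgb(9, 85, 30).
On the G channel (widest range): 85 ≈ 217 + (p/100)(0 − 217), so p ≈ 100×(85 − 217)/(0 − 217) = -13200/-217 = 60.83.
p = 61 reproduces all three channels after rounding.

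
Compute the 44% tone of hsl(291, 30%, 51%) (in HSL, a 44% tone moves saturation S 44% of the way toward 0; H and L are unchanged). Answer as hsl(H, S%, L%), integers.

hsl(291, 17%, 51%)

S moves 44% from 30 toward 0: 30 − 13.2 = 16.8 → 17.
H and L are unchanged.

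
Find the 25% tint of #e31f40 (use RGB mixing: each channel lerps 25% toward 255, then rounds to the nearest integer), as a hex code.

#e31f40 is rgb(227, 31, 64).
Lerp each channel 25% toward 255:
  R: 227 + 0.25×(255−227) = 227 + 7 = 234 → 234
  G: 31 + 56 = 87 → 87
  B: 64 + 0.25×(255−64) = 64 + 47.75 = 111.75 → 112
rgb(234, 87, 112) = #ea5770.

#ea5770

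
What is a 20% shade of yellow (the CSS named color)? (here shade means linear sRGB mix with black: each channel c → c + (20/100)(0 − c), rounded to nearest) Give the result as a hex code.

CSS yellow is rgb(255, 255, 0).
A 20% shade moves each channel 20% toward 0:
  R: 255 + 0.2×(0−255) = 255 − 51 = 204 → 204
  G: 255 + 0.2×(0−255) = 255 − 51 = 204 → 204
  B: 0 + 0.2×(0−0) = 0 + 0 = 0 → 0
rgb(204, 204, 0) = #CCCC00.

#CCCC00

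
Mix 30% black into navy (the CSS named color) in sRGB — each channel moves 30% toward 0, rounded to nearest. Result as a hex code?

#00005A

CSS navy is rgb(0, 0, 128).
Lerp each channel 30% toward 0:
  R: 0 + 0.3×(0−0) = 0 + 0 = 0 → 0
  G: 0 + 0 = 0 → 0
  B: 128 + 0.3×(0−128) = 128 − 38.4 = 89.6 → 90
rgb(0, 0, 90) = #00005A.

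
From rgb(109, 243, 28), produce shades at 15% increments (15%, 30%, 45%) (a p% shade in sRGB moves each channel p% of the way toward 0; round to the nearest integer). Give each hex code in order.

15%: (109 − 16.35 = 92.65→93, 243 − 36.45 = 206.55→207, 28 − 4.2 = 23.8→24) → #5DCF18
30%: (109 − 32.7 = 76.3→76, 243 − 72.9 = 170.1→170, 28 − 8.4 = 19.6→20) → #4CAA14
45%: (109 − 49.05 = 59.95→60, 243 − 109.35 = 133.65→134, 28 − 12.6 = 15.4→15) → #3C860F

#5DCF18, #4CAA14, #3C860F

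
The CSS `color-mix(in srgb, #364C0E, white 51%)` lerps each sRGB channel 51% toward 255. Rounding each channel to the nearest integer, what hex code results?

#364C0E is rgb(54, 76, 14).
Per channel, c → c + 0.51(255 − c):
  R: 54 + 102.51 = 156.51 → 157
  G: 76 + 0.51×(255−76) = 76 + 91.29 = 167.29 → 167
  B: 14 + 0.51×(255−14) = 14 + 122.91 = 136.91 → 137
rgb(157, 167, 137) = #9DA789.

#9DA789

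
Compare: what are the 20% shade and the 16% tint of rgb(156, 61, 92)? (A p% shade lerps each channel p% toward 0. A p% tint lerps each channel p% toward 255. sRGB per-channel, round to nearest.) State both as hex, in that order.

20% shade:
  R: 156 + 0.2×(0−156) = 156 − 31.2 = 124.8 → 125
  G: 61 − 12.2 = 48.8 → 49
  B: 92 + 0.2×(0−92) = 92 − 18.4 = 73.6 → 74
  → #7D314A
16% tint:
  R: 156 + 0.16×(255−156) = 156 + 15.84 = 171.84 → 172
  G: 61 + 31.04 = 92.04 → 92
  B: 92 + 0.16×(255−92) = 92 + 26.08 = 118.08 → 118
  → #AC5C76

#7D314A, #AC5C76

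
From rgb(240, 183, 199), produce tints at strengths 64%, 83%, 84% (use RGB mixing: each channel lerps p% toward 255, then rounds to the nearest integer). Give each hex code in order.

64%: (240 + 9.6 = 249.6→250, 183 + 46.08 = 229.08→229, 199 + 35.84 = 234.84→235) → #fae5eb
83%: (240 + 12.45 = 252.45→252, 183 + 59.76 = 242.76→243, 199 + 46.48 = 245.48→245) → #fcf3f5
84%: (240 + 12.6 = 252.6→253, 183 + 60.48 = 243.48→243, 199 + 47.04 = 246.04→246) → #fdf3f6

#fae5eb, #fcf3f5, #fdf3f6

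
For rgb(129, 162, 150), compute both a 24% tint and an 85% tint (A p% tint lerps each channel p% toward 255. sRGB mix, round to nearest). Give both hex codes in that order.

24% tint:
  R: 129 + 0.24×(255−129) = 129 + 30.24 = 159.24 → 159
  G: 162 + 22.32 = 184.32 → 184
  B: 150 + 25.2 = 175.2 → 175
  → #9FB8AF
85% tint:
  R: 129 + 107.1 = 236.1 → 236
  G: 162 + 79.05 = 241.05 → 241
  B: 150 + 0.85×(255−150) = 150 + 89.25 = 239.25 → 239
  → #ECF1EF

#9FB8AF, #ECF1EF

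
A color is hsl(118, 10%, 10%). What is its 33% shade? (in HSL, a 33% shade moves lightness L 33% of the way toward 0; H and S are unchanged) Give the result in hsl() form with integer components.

hsl(118, 10%, 7%)

L moves 33% from 10 toward 0: 10 − 3.3 = 6.7 → 7.
H and S are unchanged.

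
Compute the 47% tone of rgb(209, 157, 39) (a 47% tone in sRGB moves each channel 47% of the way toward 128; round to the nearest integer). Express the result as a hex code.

#AB8F51

A 47% tone moves each channel 47% toward 128:
  R: 209 + 0.47×(128−209) = 209 − 38.07 = 170.93 → 171
  G: 157 + 0.47×(128−157) = 157 − 13.63 = 143.37 → 143
  B: 39 + 41.83 = 80.83 → 81
rgb(171, 143, 81) = #AB8F51.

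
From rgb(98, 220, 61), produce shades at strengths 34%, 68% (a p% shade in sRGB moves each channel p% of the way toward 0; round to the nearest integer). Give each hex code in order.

#419128, #1f4614

34%: (98 − 33.32 = 64.68→65, 220 − 74.8 = 145.2→145, 61 − 20.74 = 40.26→40) → #419128
68%: (98 − 66.64 = 31.36→31, 220 − 149.6 = 70.4→70, 61 − 41.48 = 19.52→20) → #1f4614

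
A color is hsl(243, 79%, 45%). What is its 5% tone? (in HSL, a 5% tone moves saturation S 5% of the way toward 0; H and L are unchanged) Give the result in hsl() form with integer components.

S moves 5% from 79 toward 0: 79 − 3.95 = 75.05 → 75.
H and L are unchanged.

hsl(243, 75%, 45%)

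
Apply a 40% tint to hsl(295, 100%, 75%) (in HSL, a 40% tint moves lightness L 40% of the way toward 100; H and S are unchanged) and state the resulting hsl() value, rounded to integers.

hsl(295, 100%, 85%)

L moves 40% from 75 toward 100: 75 + 10 = 85 → 85.
H and S are unchanged.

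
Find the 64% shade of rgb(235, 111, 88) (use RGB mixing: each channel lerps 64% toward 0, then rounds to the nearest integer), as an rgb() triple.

rgb(85, 40, 32)

Per channel, c → c + 0.64(0 − c):
  R: 235 + 0.64×(0−235) = 235 − 150.4 = 84.6 → 85
  G: 111 − 71.04 = 39.96 → 40
  B: 88 − 56.32 = 31.68 → 32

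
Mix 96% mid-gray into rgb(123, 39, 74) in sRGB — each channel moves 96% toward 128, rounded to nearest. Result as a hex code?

#807C7E

Per channel, c → c + 0.96(128 − c):
  R: 123 + 0.96×(128−123) = 123 + 4.8 = 127.8 → 128
  G: 39 + 85.44 = 124.44 → 124
  B: 74 + 0.96×(128−74) = 74 + 51.84 = 125.84 → 126
rgb(128, 124, 126) = #807C7E.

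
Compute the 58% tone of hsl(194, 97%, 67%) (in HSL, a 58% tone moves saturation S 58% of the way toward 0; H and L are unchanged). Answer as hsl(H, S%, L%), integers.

S moves 58% from 97 toward 0: 97 − 56.26 = 40.74 → 41.
H and L are unchanged.

hsl(194, 41%, 67%)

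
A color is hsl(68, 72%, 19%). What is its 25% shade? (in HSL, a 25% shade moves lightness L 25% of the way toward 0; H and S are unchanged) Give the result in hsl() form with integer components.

hsl(68, 72%, 14%)

L moves 25% from 19 toward 0: 19 − 4.75 = 14.25 → 14.
H and S are unchanged.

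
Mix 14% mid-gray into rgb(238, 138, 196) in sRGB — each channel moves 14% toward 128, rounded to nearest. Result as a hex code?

#df89ba

Lerp each channel 14% toward 128:
  R: 238 + 0.14×(128−238) = 238 − 15.4 = 222.6 → 223
  G: 138 + 0.14×(128−138) = 138 − 1.4 = 136.6 → 137
  B: 196 + 0.14×(128−196) = 196 − 9.52 = 186.48 → 186
rgb(223, 137, 186) = #df89ba.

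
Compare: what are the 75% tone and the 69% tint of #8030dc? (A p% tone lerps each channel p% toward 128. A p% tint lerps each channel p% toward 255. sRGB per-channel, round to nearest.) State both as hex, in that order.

#806c97, #d8bff4

#8030dc is rgb(128, 48, 220).
75% tone:
  R: 128 + 0 = 128 → 128
  G: 48 + 0.75×(128−48) = 48 + 60 = 108 → 108
  B: 220 − 69 = 151 → 151
  → #806c97
69% tint:
  R: 128 + 0.69×(255−128) = 128 + 87.63 = 215.63 → 216
  G: 48 + 142.83 = 190.83 → 191
  B: 220 + 0.69×(255−220) = 220 + 24.15 = 244.15 → 244
  → #d8bff4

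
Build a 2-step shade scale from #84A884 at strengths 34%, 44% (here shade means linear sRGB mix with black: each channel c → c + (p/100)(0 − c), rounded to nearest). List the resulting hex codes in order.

#84A884 is rgb(132, 168, 132).
34%: (132 − 44.88 = 87.12→87, 168 − 57.12 = 110.88→111, 132 − 44.88 = 87.12→87) → #576F57
44%: (132 − 58.08 = 73.92→74, 168 − 73.92 = 94.08→94, 132 − 58.08 = 73.92→74) → #4A5E4A

#576F57, #4A5E4A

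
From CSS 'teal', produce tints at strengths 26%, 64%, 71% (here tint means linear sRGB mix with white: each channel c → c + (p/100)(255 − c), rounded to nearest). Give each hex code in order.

#42A1A1, #A3D1D1, #B5DADA

CSS teal is rgb(0, 128, 128).
26%: (0 + 66.3 = 66.3→66, 128 + 33.02 = 161.02→161, 128 + 33.02 = 161.02→161) → #42A1A1
64%: (0 + 163.2 = 163.2→163, 128 + 81.28 = 209.28→209, 128 + 81.28 = 209.28→209) → #A3D1D1
71%: (0 + 181.05 = 181.05→181, 128 + 90.17 = 218.17→218, 128 + 90.17 = 218.17→218) → #B5DADA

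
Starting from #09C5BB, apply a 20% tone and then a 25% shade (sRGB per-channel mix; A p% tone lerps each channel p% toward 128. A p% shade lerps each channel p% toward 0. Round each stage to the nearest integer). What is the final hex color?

#09C5BB is rgb(9, 197, 187).
A 20% tone moves each channel 20% toward 128:
  R: 9 + 0.2×(128−9) = 9 + 23.8 = 32.8 → 33
  G: 197 − 13.8 = 183.2 → 183
  B: 187 + 0.2×(128−187) = 187 − 11.8 = 175.2 → 175
After the tone: rgb(33, 183, 175) = #21B7AF.
A 25% shade moves each channel 25% toward 0:
  R: 33 + 0.25×(0−33) = 33 − 8.25 = 24.75 → 25
  G: 183 − 45.75 = 137.25 → 137
  B: 175 + 0.25×(0−175) = 175 − 43.75 = 131.25 → 131
rgb(25, 137, 131) = #198983.

#198983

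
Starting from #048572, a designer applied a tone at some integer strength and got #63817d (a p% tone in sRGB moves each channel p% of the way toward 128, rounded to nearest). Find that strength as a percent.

77%

#048572 is rgb(4, 133, 114); #63817d is rgb(99, 129, 125).
On the R channel (widest range): 99 ≈ 4 + (p/100)(128 − 4), so p ≈ 100×(99 − 4)/(128 − 4) = 9500/124 = 76.61.
p = 77 reproduces all three channels after rounding.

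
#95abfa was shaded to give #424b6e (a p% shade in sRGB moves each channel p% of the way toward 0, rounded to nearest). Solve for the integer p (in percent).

#95abfa is rgb(149, 171, 250); #424b6e is rgb(66, 75, 110).
On the B channel (widest range): 110 ≈ 250 + (p/100)(0 − 250), so p ≈ 100×(110 − 250)/(0 − 250) = -14000/-250 = 56.00.
p = 56 reproduces all three channels after rounding.

56%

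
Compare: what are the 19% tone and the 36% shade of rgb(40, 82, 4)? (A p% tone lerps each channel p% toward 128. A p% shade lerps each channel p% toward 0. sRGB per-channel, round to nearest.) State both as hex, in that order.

19% tone:
  R: 40 + 0.19×(128−40) = 40 + 16.72 = 56.72 → 57
  G: 82 + 8.74 = 90.74 → 91
  B: 4 + 0.19×(128−4) = 4 + 23.56 = 27.56 → 28
  → #395b1c
36% shade:
  R: 40 − 14.4 = 25.6 → 26
  G: 82 + 0.36×(0−82) = 82 − 29.52 = 52.48 → 52
  B: 4 − 1.44 = 2.56 → 3
  → #1a3403

#395b1c, #1a3403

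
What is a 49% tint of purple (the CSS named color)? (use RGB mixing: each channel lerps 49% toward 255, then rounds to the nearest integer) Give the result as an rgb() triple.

rgb(190, 125, 190)

CSS purple is rgb(128, 0, 128).
Per channel, c → c + 0.49(255 − c):
  R: 128 + 0.49×(255−128) = 128 + 62.23 = 190.23 → 190
  G: 0 + 124.95 = 124.95 → 125
  B: 128 + 62.23 = 190.23 → 190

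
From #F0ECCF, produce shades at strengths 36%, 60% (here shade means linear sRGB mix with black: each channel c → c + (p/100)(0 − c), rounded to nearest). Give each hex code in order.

#9A9784, #605E53

#F0ECCF is rgb(240, 236, 207).
36%: (240 − 86.4 = 153.6→154, 236 − 84.96 = 151.04→151, 207 − 74.52 = 132.48→132) → #9A9784
60%: (240 − 144 = 96→96, 236 − 141.6 = 94.4→94, 207 − 124.2 = 82.8→83) → #605E53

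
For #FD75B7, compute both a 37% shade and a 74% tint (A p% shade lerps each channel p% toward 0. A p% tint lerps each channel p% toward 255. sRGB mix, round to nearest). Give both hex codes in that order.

#9F4A73, #FEDBEC

#FD75B7 is rgb(253, 117, 183).
37% shade:
  R: 253 + 0.37×(0−253) = 253 − 93.61 = 159.39 → 159
  G: 117 + 0.37×(0−117) = 117 − 43.29 = 73.71 → 74
  B: 183 + 0.37×(0−183) = 183 − 67.71 = 115.29 → 115
  → #9F4A73
74% tint:
  R: 253 + 0.74×(255−253) = 253 + 1.48 = 254.48 → 254
  G: 117 + 102.12 = 219.12 → 219
  B: 183 + 0.74×(255−183) = 183 + 53.28 = 236.28 → 236
  → #FEDBEC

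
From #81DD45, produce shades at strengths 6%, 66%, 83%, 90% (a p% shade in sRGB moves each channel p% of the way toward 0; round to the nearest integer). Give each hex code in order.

#79D041, #2C4B17, #16260C, #0D1607

#81DD45 is rgb(129, 221, 69).
6%: (129 − 7.74 = 121.26→121, 221 − 13.26 = 207.74→208, 69 − 4.14 = 64.86→65) → #79D041
66%: (129 − 85.14 = 43.86→44, 221 − 145.86 = 75.14→75, 69 − 45.54 = 23.46→23) → #2C4B17
83%: (129 − 107.07 = 21.93→22, 221 − 183.43 = 37.57→38, 69 − 57.27 = 11.73→12) → #16260C
90%: (129 − 116.1 = 12.9→13, 221 − 198.9 = 22.1→22, 69 − 62.1 = 6.9→7) → #0D1607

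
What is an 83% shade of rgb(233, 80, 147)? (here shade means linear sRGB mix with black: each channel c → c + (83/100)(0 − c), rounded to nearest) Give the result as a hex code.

#280e19

An 83% shade moves each channel 83% toward 0:
  R: 233 + 0.83×(0−233) = 233 − 193.39 = 39.61 → 40
  G: 80 − 66.4 = 13.6 → 14
  B: 147 + 0.83×(0−147) = 147 − 122.01 = 24.99 → 25
rgb(40, 14, 25) = #280e19.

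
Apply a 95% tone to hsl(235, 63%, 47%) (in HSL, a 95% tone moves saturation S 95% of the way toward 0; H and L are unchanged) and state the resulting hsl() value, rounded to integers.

hsl(235, 3%, 47%)

S moves 95% from 63 toward 0: 63 − 59.85 = 3.15 → 3.
H and L are unchanged.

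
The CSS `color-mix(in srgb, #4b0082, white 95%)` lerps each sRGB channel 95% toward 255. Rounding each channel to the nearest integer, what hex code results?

#4b0082 is rgb(75, 0, 130).
A 95% tint moves each channel 95% toward 255:
  R: 75 + 0.95×(255−75) = 75 + 171 = 246 → 246
  G: 0 + 242.25 = 242.25 → 242
  B: 130 + 0.95×(255−130) = 130 + 118.75 = 248.75 → 249
rgb(246, 242, 249) = #f6f2f9.

#f6f2f9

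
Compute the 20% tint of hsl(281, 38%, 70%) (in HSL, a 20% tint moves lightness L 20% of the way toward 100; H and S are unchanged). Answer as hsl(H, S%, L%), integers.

hsl(281, 38%, 76%)

L moves 20% from 70 toward 100: 70 + 6 = 76 → 76.
H and S are unchanged.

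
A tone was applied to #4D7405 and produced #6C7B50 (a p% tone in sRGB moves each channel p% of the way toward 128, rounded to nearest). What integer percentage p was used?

61%

#4D7405 is rgb(77, 116, 5); #6C7B50 is rgb(108, 123, 80).
On the B channel (widest range): 80 ≈ 5 + (p/100)(128 − 5), so p ≈ 100×(80 − 5)/(128 − 5) = 7500/123 = 60.98.
p = 61 reproduces all three channels after rounding.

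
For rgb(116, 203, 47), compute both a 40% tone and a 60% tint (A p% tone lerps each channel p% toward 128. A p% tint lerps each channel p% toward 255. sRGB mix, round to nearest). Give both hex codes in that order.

40% tone:
  R: 116 + 0.4×(128−116) = 116 + 4.8 = 120.8 → 121
  G: 203 + 0.4×(128−203) = 203 − 30 = 173 → 173
  B: 47 + 0.4×(128−47) = 47 + 32.4 = 79.4 → 79
  → #79ad4f
60% tint:
  R: 116 + 0.6×(255−116) = 116 + 83.4 = 199.4 → 199
  G: 203 + 31.2 = 234.2 → 234
  B: 47 + 124.8 = 171.8 → 172
  → #c7eaac

#79ad4f, #c7eaac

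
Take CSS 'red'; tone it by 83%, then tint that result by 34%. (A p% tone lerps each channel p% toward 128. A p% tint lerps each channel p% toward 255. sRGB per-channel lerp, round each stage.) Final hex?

#BA9D9D

CSS red is rgb(255, 0, 0).
An 83% tone moves each channel 83% toward 128:
  R: 255 − 105.41 = 149.59 → 150
  G: 0 + 106.24 = 106.24 → 106
  B: 0 + 0.83×(128−0) = 0 + 106.24 = 106.24 → 106
After the tone: rgb(150, 106, 106) = #966A6A.
A 34% tint moves each channel 34% toward 255:
  R: 150 + 0.34×(255−150) = 150 + 35.7 = 185.7 → 186
  G: 106 + 0.34×(255−106) = 106 + 50.66 = 156.66 → 157
  B: 106 + 0.34×(255−106) = 106 + 50.66 = 156.66 → 157
rgb(186, 157, 157) = #BA9D9D.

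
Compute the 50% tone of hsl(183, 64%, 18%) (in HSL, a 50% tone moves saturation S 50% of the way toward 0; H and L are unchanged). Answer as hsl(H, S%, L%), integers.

S moves 50% from 64 toward 0: 64 − 32 = 32 → 32.
H and L are unchanged.

hsl(183, 32%, 18%)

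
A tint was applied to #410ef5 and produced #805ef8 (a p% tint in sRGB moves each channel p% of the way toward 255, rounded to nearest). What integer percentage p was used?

33%

#410ef5 is rgb(65, 14, 245); #805ef8 is rgb(128, 94, 248).
On the G channel (widest range): 94 ≈ 14 + (p/100)(255 − 14), so p ≈ 100×(94 − 14)/(255 − 14) = 8000/241 = 33.20.
p = 33 reproduces all three channels after rounding.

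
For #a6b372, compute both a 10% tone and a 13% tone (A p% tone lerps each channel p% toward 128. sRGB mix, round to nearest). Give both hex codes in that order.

#a6b372 is rgb(166, 179, 114).
10% tone:
  R: 166 − 3.8 = 162.2 → 162
  G: 179 + 0.1×(128−179) = 179 − 5.1 = 173.9 → 174
  B: 114 + 0.1×(128−114) = 114 + 1.4 = 115.4 → 115
  → #a2ae73
13% tone:
  R: 166 + 0.13×(128−166) = 166 − 4.94 = 161.06 → 161
  G: 179 + 0.13×(128−179) = 179 − 6.63 = 172.37 → 172
  B: 114 + 0.13×(128−114) = 114 + 1.82 = 115.82 → 116
  → #a1ac74

#a2ae73, #a1ac74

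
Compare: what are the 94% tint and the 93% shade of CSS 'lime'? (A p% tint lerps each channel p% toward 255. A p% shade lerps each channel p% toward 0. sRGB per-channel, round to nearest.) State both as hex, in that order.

#f0fff0, #001200

CSS lime is rgb(0, 255, 0).
94% tint:
  R: 0 + 0.94×(255−0) = 0 + 239.7 = 239.7 → 240
  G: 255 + 0.94×(255−255) = 255 + 0 = 255 → 255
  B: 0 + 0.94×(255−0) = 0 + 239.7 = 239.7 → 240
  → #f0fff0
93% shade:
  R: 0 + 0.93×(0−0) = 0 + 0 = 0 → 0
  G: 255 + 0.93×(0−255) = 255 − 237.15 = 17.85 → 18
  B: 0 + 0 = 0 → 0
  → #001200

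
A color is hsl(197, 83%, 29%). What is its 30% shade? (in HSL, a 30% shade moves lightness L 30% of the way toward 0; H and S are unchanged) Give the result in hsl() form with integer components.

L moves 30% from 29 toward 0: 29 − 8.7 = 20.3 → 20.
H and S are unchanged.

hsl(197, 83%, 20%)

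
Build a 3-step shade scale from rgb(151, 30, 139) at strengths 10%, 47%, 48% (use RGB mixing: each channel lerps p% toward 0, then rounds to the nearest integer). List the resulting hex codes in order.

#881b7d, #50104a, #4f1048

10%: (151 − 15.1 = 135.9→136, 30 − 3 = 27→27, 139 − 13.9 = 125.1→125) → #881b7d
47%: (151 − 70.97 = 80.03→80, 30 − 14.1 = 15.9→16, 139 − 65.33 = 73.67→74) → #50104a
48%: (151 − 72.48 = 78.52→79, 30 − 14.4 = 15.6→16, 139 − 66.72 = 72.28→72) → #4f1048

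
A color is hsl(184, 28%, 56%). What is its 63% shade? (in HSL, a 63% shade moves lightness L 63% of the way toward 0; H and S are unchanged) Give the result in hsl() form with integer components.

hsl(184, 28%, 21%)

L moves 63% from 56 toward 0: 56 − 35.28 = 20.72 → 21.
H and S are unchanged.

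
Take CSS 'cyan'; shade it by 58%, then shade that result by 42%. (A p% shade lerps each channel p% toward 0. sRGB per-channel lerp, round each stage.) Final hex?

CSS cyan is rgb(0, 255, 255).
A 58% shade moves each channel 58% toward 0:
  R: 0 + 0 = 0 → 0
  G: 255 + 0.58×(0−255) = 255 − 147.9 = 107.1 → 107
  B: 255 + 0.58×(0−255) = 255 − 147.9 = 107.1 → 107
After the shade: rgb(0, 107, 107) = #006b6b.
A 42% shade moves each channel 42% toward 0:
  R: 0 + 0 = 0 → 0
  G: 107 + 0.42×(0−107) = 107 − 44.94 = 62.06 → 62
  B: 107 − 44.94 = 62.06 → 62
rgb(0, 62, 62) = #003e3e.

#003e3e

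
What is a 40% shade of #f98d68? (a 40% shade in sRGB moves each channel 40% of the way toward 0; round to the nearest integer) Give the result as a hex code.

#f98d68 is rgb(249, 141, 104).
Per channel, c → c + 0.4(0 − c):
  R: 249 + 0.4×(0−249) = 249 − 99.6 = 149.4 → 149
  G: 141 + 0.4×(0−141) = 141 − 56.4 = 84.6 → 85
  B: 104 − 41.6 = 62.4 → 62
rgb(149, 85, 62) = #95553e.

#95553e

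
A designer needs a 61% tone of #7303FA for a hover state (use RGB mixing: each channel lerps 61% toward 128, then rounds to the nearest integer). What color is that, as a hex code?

#7B4FB0

#7303FA is rgb(115, 3, 250).
Per channel, c → c + 0.61(128 − c):
  R: 115 + 7.93 = 122.93 → 123
  G: 3 + 76.25 = 79.25 → 79
  B: 250 + 0.61×(128−250) = 250 − 74.42 = 175.58 → 176
rgb(123, 79, 176) = #7B4FB0.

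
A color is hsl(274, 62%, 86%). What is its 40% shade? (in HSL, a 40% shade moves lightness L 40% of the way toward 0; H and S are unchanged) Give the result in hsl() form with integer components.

hsl(274, 62%, 52%)

L moves 40% from 86 toward 0: 86 − 34.4 = 51.6 → 52.
H and S are unchanged.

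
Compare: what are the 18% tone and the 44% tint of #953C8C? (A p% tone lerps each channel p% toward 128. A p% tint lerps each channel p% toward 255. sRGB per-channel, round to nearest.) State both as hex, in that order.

#953C8C is rgb(149, 60, 140).
18% tone:
  R: 149 − 3.78 = 145.22 → 145
  G: 60 + 12.24 = 72.24 → 72
  B: 140 + 0.18×(128−140) = 140 − 2.16 = 137.84 → 138
  → #91488A
44% tint:
  R: 149 + 0.44×(255−149) = 149 + 46.64 = 195.64 → 196
  G: 60 + 0.44×(255−60) = 60 + 85.8 = 145.8 → 146
  B: 140 + 50.6 = 190.6 → 191
  → #C492BF

#91488A, #C492BF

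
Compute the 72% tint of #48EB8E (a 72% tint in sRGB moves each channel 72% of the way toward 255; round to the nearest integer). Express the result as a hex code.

#CCF9DF

#48EB8E is rgb(72, 235, 142).
Per channel, c → c + 0.72(255 − c):
  R: 72 + 0.72×(255−72) = 72 + 131.76 = 203.76 → 204
  G: 235 + 0.72×(255−235) = 235 + 14.4 = 249.4 → 249
  B: 142 + 0.72×(255−142) = 142 + 81.36 = 223.36 → 223
rgb(204, 249, 223) = #CCF9DF.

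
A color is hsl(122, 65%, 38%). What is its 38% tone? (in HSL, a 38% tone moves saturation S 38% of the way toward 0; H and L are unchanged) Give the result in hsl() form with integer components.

hsl(122, 40%, 38%)

S moves 38% from 65 toward 0: 65 − 24.7 = 40.3 → 40.
H and L are unchanged.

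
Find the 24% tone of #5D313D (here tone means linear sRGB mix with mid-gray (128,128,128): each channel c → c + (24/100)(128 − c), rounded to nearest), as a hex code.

#65444D

#5D313D is rgb(93, 49, 61).
Per channel, c → c + 0.24(128 − c):
  R: 93 + 0.24×(128−93) = 93 + 8.4 = 101.4 → 101
  G: 49 + 0.24×(128−49) = 49 + 18.96 = 67.96 → 68
  B: 61 + 0.24×(128−61) = 61 + 16.08 = 77.08 → 77
rgb(101, 68, 77) = #65444D.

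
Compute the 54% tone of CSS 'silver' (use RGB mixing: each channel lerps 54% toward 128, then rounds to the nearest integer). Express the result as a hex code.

#9D9D9D

CSS silver is rgb(192, 192, 192).
Lerp each channel 54% toward 128:
  R: 192 + 0.54×(128−192) = 192 − 34.56 = 157.44 → 157
  G: 192 − 34.56 = 157.44 → 157
  B: 192 + 0.54×(128−192) = 192 − 34.56 = 157.44 → 157
rgb(157, 157, 157) = #9D9D9D.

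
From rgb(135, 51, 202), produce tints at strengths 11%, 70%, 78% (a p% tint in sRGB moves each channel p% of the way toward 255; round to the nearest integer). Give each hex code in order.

11%: (135 + 13.2 = 148.2→148, 51 + 22.44 = 73.44→73, 202 + 5.83 = 207.83→208) → #9449d0
70%: (135 + 84 = 219→219, 51 + 142.8 = 193.8→194, 202 + 37.1 = 239.1→239) → #dbc2ef
78%: (135 + 93.6 = 228.6→229, 51 + 159.12 = 210.12→210, 202 + 41.34 = 243.34→243) → #e5d2f3

#9449d0, #dbc2ef, #e5d2f3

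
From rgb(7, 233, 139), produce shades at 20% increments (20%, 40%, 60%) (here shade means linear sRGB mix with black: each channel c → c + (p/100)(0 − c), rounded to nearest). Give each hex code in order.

#06BA6F, #048C53, #035D38

20%: (7 − 1.4 = 5.6→6, 233 − 46.6 = 186.4→186, 139 − 27.8 = 111.2→111) → #06BA6F
40%: (7 − 2.8 = 4.2→4, 233 − 93.2 = 139.8→140, 139 − 55.6 = 83.4→83) → #048C53
60%: (7 − 4.2 = 2.8→3, 233 − 139.8 = 93.2→93, 139 − 83.4 = 55.6→56) → #035D38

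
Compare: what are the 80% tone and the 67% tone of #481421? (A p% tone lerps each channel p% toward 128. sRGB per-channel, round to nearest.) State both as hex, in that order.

#756A6D, #6E5C61

#481421 is rgb(72, 20, 33).
80% tone:
  R: 72 + 0.8×(128−72) = 72 + 44.8 = 116.8 → 117
  G: 20 + 86.4 = 106.4 → 106
  B: 33 + 76 = 109 → 109
  → #756A6D
67% tone:
  R: 72 + 0.67×(128−72) = 72 + 37.52 = 109.52 → 110
  G: 20 + 0.67×(128−20) = 20 + 72.36 = 92.36 → 92
  B: 33 + 0.67×(128−33) = 33 + 63.65 = 96.65 → 97
  → #6E5C61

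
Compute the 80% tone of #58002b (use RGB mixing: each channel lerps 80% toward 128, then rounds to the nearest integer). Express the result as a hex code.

#78666f

#58002b is rgb(88, 0, 43).
An 80% tone moves each channel 80% toward 128:
  R: 88 + 32 = 120 → 120
  G: 0 + 0.8×(128−0) = 0 + 102.4 = 102.4 → 102
  B: 43 + 68 = 111 → 111
rgb(120, 102, 111) = #78666f.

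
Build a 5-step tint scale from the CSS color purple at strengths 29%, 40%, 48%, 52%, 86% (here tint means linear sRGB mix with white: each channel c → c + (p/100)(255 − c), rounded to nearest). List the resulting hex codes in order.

CSS purple is rgb(128, 0, 128).
29%: (128 + 36.83 = 164.83→165, 0 + 73.95 = 73.95→74, 128 + 36.83 = 164.83→165) → #A54AA5
40%: (128 + 50.8 = 178.8→179, 0 + 102 = 102→102, 128 + 50.8 = 178.8→179) → #B366B3
48%: (128 + 60.96 = 188.96→189, 0 + 122.4 = 122.4→122, 128 + 60.96 = 188.96→189) → #BD7ABD
52%: (128 + 66.04 = 194.04→194, 0 + 132.6 = 132.6→133, 128 + 66.04 = 194.04→194) → #C285C2
86%: (128 + 109.22 = 237.22→237, 0 + 219.3 = 219.3→219, 128 + 109.22 = 237.22→237) → #EDDBED

#A54AA5, #B366B3, #BD7ABD, #C285C2, #EDDBED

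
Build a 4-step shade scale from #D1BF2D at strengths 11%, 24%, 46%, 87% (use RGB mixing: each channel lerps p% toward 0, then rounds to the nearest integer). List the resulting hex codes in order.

#BAAA28, #9F9122, #716718, #1B1906

#D1BF2D is rgb(209, 191, 45).
11%: (209 − 22.99 = 186.01→186, 191 − 21.01 = 169.99→170, 45 − 4.95 = 40.05→40) → #BAAA28
24%: (209 − 50.16 = 158.84→159, 191 − 45.84 = 145.16→145, 45 − 10.8 = 34.2→34) → #9F9122
46%: (209 − 96.14 = 112.86→113, 191 − 87.86 = 103.14→103, 45 − 20.7 = 24.3→24) → #716718
87%: (209 − 181.83 = 27.17→27, 191 − 166.17 = 24.83→25, 45 − 39.15 = 5.85→6) → #1B1906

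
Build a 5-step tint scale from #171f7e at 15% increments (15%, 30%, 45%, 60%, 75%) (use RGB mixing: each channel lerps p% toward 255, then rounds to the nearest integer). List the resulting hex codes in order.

#171f7e is rgb(23, 31, 126).
15%: (23 + 34.8 = 57.8→58, 31 + 33.6 = 64.6→65, 126 + 19.35 = 145.35→145) → #3a4191
30%: (23 + 69.6 = 92.6→93, 31 + 67.2 = 98.2→98, 126 + 38.7 = 164.7→165) → #5d62a5
45%: (23 + 104.4 = 127.4→127, 31 + 100.8 = 131.8→132, 126 + 58.05 = 184.05→184) → #7f84b8
60%: (23 + 139.2 = 162.2→162, 31 + 134.4 = 165.4→165, 126 + 77.4 = 203.4→203) → #a2a5cb
75%: (23 + 174 = 197→197, 31 + 168 = 199→199, 126 + 96.75 = 222.75→223) → #c5c7df

#3a4191, #5d62a5, #7f84b8, #a2a5cb, #c5c7df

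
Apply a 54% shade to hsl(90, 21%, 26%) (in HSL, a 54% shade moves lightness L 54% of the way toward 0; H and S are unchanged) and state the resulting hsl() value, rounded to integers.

L moves 54% from 26 toward 0: 26 − 14.04 = 11.96 → 12.
H and S are unchanged.

hsl(90, 21%, 12%)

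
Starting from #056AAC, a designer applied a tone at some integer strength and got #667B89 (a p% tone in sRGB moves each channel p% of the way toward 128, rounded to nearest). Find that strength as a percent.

79%

#056AAC is rgb(5, 106, 172); #667B89 is rgb(102, 123, 137).
On the R channel (widest range): 102 ≈ 5 + (p/100)(128 − 5), so p ≈ 100×(102 − 5)/(128 − 5) = 9700/123 = 78.86.
p = 79 reproduces all three channels after rounding.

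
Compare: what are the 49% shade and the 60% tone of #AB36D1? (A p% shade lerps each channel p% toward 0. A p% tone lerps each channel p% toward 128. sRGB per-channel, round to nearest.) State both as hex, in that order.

#AB36D1 is rgb(171, 54, 209).
49% shade:
  R: 171 + 0.49×(0−171) = 171 − 83.79 = 87.21 → 87
  G: 54 − 26.46 = 27.54 → 28
  B: 209 − 102.41 = 106.59 → 107
  → #571C6B
60% tone:
  R: 171 + 0.6×(128−171) = 171 − 25.8 = 145.2 → 145
  G: 54 + 0.6×(128−54) = 54 + 44.4 = 98.4 → 98
  B: 209 − 48.6 = 160.4 → 160
  → #9162A0

#571C6B, #9162A0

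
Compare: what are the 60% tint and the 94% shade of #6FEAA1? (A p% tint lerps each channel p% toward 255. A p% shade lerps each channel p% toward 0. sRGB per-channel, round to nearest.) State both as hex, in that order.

#C5F7D9, #070E0A

#6FEAA1 is rgb(111, 234, 161).
60% tint:
  R: 111 + 0.6×(255−111) = 111 + 86.4 = 197.4 → 197
  G: 234 + 0.6×(255−234) = 234 + 12.6 = 246.6 → 247
  B: 161 + 56.4 = 217.4 → 217
  → #C5F7D9
94% shade:
  R: 111 + 0.94×(0−111) = 111 − 104.34 = 6.66 → 7
  G: 234 + 0.94×(0−234) = 234 − 219.96 = 14.04 → 14
  B: 161 − 151.34 = 9.66 → 10
  → #070E0A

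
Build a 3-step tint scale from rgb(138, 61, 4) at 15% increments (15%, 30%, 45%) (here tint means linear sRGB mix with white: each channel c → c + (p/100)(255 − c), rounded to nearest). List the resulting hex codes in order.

#9C5A2A, #AD774F, #BF9475

15%: (138 + 17.55 = 155.55→156, 61 + 29.1 = 90.1→90, 4 + 37.65 = 41.65→42) → #9C5A2A
30%: (138 + 35.1 = 173.1→173, 61 + 58.2 = 119.2→119, 4 + 75.3 = 79.3→79) → #AD774F
45%: (138 + 52.65 = 190.65→191, 61 + 87.3 = 148.3→148, 4 + 112.95 = 116.95→117) → #BF9475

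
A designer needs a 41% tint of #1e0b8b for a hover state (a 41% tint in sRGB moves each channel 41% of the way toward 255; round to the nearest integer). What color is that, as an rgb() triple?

rgb(122, 111, 187)

#1e0b8b is rgb(30, 11, 139).
Per channel, c → c + 0.41(255 − c):
  R: 30 + 0.41×(255−30) = 30 + 92.25 = 122.25 → 122
  G: 11 + 100.04 = 111.04 → 111
  B: 139 + 0.41×(255−139) = 139 + 47.56 = 186.56 → 187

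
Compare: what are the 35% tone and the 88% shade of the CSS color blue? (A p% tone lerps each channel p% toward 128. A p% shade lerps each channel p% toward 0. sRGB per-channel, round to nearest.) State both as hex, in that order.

#2d2dd3, #00001f

CSS blue is rgb(0, 0, 255).
35% tone:
  R: 0 + 0.35×(128−0) = 0 + 44.8 = 44.8 → 45
  G: 0 + 0.35×(128−0) = 0 + 44.8 = 44.8 → 45
  B: 255 + 0.35×(128−255) = 255 − 44.45 = 210.55 → 211
  → #2d2dd3
88% shade:
  R: 0 + 0 = 0 → 0
  G: 0 + 0.88×(0−0) = 0 + 0 = 0 → 0
  B: 255 + 0.88×(0−255) = 255 − 224.4 = 30.6 → 31
  → #00001f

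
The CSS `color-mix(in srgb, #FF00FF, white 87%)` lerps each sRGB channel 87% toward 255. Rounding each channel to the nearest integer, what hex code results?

#FFDEFF

#FF00FF is rgb(255, 0, 255).
An 87% tint moves each channel 87% toward 255:
  R: 255 + 0.87×(255−255) = 255 + 0 = 255 → 255
  G: 0 + 0.87×(255−0) = 0 + 221.85 = 221.85 → 222
  B: 255 + 0 = 255 → 255
rgb(255, 222, 255) = #FFDEFF.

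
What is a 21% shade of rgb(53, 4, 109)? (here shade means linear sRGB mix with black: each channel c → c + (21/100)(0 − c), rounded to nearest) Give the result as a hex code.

Per channel, c → c + 0.21(0 − c):
  R: 53 + 0.21×(0−53) = 53 − 11.13 = 41.87 → 42
  G: 4 + 0.21×(0−4) = 4 − 0.84 = 3.16 → 3
  B: 109 + 0.21×(0−109) = 109 − 22.89 = 86.11 → 86
rgb(42, 3, 86) = #2a0356.

#2a0356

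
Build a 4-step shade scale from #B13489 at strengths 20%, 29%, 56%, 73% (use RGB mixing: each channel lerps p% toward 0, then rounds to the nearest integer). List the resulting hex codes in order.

#8E2A6E, #7E2561, #4E173C, #300E25

#B13489 is rgb(177, 52, 137).
20%: (177 − 35.4 = 141.6→142, 52 − 10.4 = 41.6→42, 137 − 27.4 = 109.6→110) → #8E2A6E
29%: (177 − 51.33 = 125.67→126, 52 − 15.08 = 36.92→37, 137 − 39.73 = 97.27→97) → #7E2561
56%: (177 − 99.12 = 77.88→78, 52 − 29.12 = 22.88→23, 137 − 76.72 = 60.28→60) → #4E173C
73%: (177 − 129.21 = 47.79→48, 52 − 37.96 = 14.04→14, 137 − 100.01 = 36.99→37) → #300E25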